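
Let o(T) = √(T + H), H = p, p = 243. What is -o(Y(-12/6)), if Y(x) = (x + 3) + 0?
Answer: -2*√61 ≈ -15.620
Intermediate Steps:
H = 243
Y(x) = 3 + x (Y(x) = (3 + x) + 0 = 3 + x)
o(T) = √(243 + T) (o(T) = √(T + 243) = √(243 + T))
-o(Y(-12/6)) = -√(243 + (3 - 12/6)) = -√(243 + (3 - 12*⅙)) = -√(243 + (3 - 2)) = -√(243 + 1) = -√244 = -2*√61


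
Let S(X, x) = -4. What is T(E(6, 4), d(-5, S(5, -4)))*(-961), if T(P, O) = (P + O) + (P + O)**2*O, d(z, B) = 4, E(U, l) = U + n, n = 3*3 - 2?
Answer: -1127253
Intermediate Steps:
n = 7 (n = 9 - 2 = 7)
E(U, l) = 7 + U (E(U, l) = U + 7 = 7 + U)
T(P, O) = O + P + O*(O + P)**2 (T(P, O) = (O + P) + (O + P)**2*O = (O + P) + O*(O + P)**2 = O + P + O*(O + P)**2)
T(E(6, 4), d(-5, S(5, -4)))*(-961) = (4 + (7 + 6) + 4*(4 + (7 + 6))**2)*(-961) = (4 + 13 + 4*(4 + 13)**2)*(-961) = (4 + 13 + 4*17**2)*(-961) = (4 + 13 + 4*289)*(-961) = (4 + 13 + 1156)*(-961) = 1173*(-961) = -1127253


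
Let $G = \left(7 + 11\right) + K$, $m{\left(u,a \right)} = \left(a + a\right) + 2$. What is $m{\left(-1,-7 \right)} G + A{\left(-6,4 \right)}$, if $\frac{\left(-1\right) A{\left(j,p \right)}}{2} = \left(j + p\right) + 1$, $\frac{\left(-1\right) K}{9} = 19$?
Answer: $1838$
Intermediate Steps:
$K = -171$ ($K = \left(-9\right) 19 = -171$)
$m{\left(u,a \right)} = 2 + 2 a$ ($m{\left(u,a \right)} = 2 a + 2 = 2 + 2 a$)
$G = -153$ ($G = \left(7 + 11\right) - 171 = 18 - 171 = -153$)
$A{\left(j,p \right)} = -2 - 2 j - 2 p$ ($A{\left(j,p \right)} = - 2 \left(\left(j + p\right) + 1\right) = - 2 \left(1 + j + p\right) = -2 - 2 j - 2 p$)
$m{\left(-1,-7 \right)} G + A{\left(-6,4 \right)} = \left(2 + 2 \left(-7\right)\right) \left(-153\right) - -2 = \left(2 - 14\right) \left(-153\right) - -2 = \left(-12\right) \left(-153\right) + 2 = 1836 + 2 = 1838$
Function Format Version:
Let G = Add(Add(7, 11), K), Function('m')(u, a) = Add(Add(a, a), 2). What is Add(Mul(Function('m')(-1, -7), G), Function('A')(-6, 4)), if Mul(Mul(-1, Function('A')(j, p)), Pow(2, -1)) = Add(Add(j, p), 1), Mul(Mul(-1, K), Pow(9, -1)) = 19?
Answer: 1838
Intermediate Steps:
K = -171 (K = Mul(-9, 19) = -171)
Function('m')(u, a) = Add(2, Mul(2, a)) (Function('m')(u, a) = Add(Mul(2, a), 2) = Add(2, Mul(2, a)))
G = -153 (G = Add(Add(7, 11), -171) = Add(18, -171) = -153)
Function('A')(j, p) = Add(-2, Mul(-2, j), Mul(-2, p)) (Function('A')(j, p) = Mul(-2, Add(Add(j, p), 1)) = Mul(-2, Add(1, j, p)) = Add(-2, Mul(-2, j), Mul(-2, p)))
Add(Mul(Function('m')(-1, -7), G), Function('A')(-6, 4)) = Add(Mul(Add(2, Mul(2, -7)), -153), Add(-2, Mul(-2, -6), Mul(-2, 4))) = Add(Mul(Add(2, -14), -153), Add(-2, 12, -8)) = Add(Mul(-12, -153), 2) = Add(1836, 2) = 1838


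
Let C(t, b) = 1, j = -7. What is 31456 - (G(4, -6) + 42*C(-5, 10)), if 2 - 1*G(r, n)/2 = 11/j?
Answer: 219848/7 ≈ 31407.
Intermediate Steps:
G(r, n) = 50/7 (G(r, n) = 4 - 22/(-7) = 4 - 22*(-1)/7 = 4 - 2*(-11/7) = 4 + 22/7 = 50/7)
31456 - (G(4, -6) + 42*C(-5, 10)) = 31456 - (50/7 + 42*1) = 31456 - (50/7 + 42) = 31456 - 1*344/7 = 31456 - 344/7 = 219848/7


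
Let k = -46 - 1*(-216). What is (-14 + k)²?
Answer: 24336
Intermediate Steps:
k = 170 (k = -46 + 216 = 170)
(-14 + k)² = (-14 + 170)² = 156² = 24336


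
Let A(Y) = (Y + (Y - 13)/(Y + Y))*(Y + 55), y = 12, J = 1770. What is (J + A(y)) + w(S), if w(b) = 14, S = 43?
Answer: 62045/24 ≈ 2585.2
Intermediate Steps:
A(Y) = (55 + Y)*(Y + (-13 + Y)/(2*Y)) (A(Y) = (Y + (-13 + Y)/((2*Y)))*(55 + Y) = (Y + (-13 + Y)*(1/(2*Y)))*(55 + Y) = (Y + (-13 + Y)/(2*Y))*(55 + Y) = (55 + Y)*(Y + (-13 + Y)/(2*Y)))
(J + A(y)) + w(S) = (1770 + (21 + 12² - 715/2/12 + (111/2)*12)) + 14 = (1770 + (21 + 144 - 715/2*1/12 + 666)) + 14 = (1770 + (21 + 144 - 715/24 + 666)) + 14 = (1770 + 19229/24) + 14 = 61709/24 + 14 = 62045/24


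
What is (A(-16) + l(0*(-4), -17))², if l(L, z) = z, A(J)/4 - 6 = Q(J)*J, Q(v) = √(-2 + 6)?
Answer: 14641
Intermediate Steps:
Q(v) = 2 (Q(v) = √4 = 2)
A(J) = 24 + 8*J (A(J) = 24 + 4*(2*J) = 24 + 8*J)
(A(-16) + l(0*(-4), -17))² = ((24 + 8*(-16)) - 17)² = ((24 - 128) - 17)² = (-104 - 17)² = (-121)² = 14641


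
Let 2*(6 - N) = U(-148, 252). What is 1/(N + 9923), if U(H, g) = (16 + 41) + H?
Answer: 2/19949 ≈ 0.00010026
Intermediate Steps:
U(H, g) = 57 + H
N = 103/2 (N = 6 - (57 - 148)/2 = 6 - ½*(-91) = 6 + 91/2 = 103/2 ≈ 51.500)
1/(N + 9923) = 1/(103/2 + 9923) = 1/(19949/2) = 2/19949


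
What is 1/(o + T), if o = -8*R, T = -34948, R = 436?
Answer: -1/38436 ≈ -2.6017e-5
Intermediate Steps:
o = -3488 (o = -8*436 = -3488)
1/(o + T) = 1/(-3488 - 34948) = 1/(-38436) = -1/38436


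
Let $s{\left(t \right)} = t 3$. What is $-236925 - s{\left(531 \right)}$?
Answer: $-238518$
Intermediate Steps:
$s{\left(t \right)} = 3 t$
$-236925 - s{\left(531 \right)} = -236925 - 3 \cdot 531 = -236925 - 1593 = -238518$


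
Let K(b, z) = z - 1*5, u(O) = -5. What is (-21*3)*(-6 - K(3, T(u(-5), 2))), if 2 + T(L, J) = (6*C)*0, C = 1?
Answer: -63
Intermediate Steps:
T(L, J) = -2 (T(L, J) = -2 + (6*1)*0 = -2 + 6*0 = -2 + 0 = -2)
K(b, z) = -5 + z (K(b, z) = z - 5 = -5 + z)
(-21*3)*(-6 - K(3, T(u(-5), 2))) = (-21*3)*(-6 - (-5 - 2)) = -63*(-6 - 1*(-7)) = -63*(-6 + 7) = -63*1 = -63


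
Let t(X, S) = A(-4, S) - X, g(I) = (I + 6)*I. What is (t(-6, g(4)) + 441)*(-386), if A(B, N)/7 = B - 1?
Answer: -159032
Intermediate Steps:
A(B, N) = -7 + 7*B (A(B, N) = 7*(B - 1) = 7*(-1 + B) = -7 + 7*B)
g(I) = I*(6 + I) (g(I) = (6 + I)*I = I*(6 + I))
t(X, S) = -35 - X (t(X, S) = (-7 + 7*(-4)) - X = (-7 - 28) - X = -35 - X)
(t(-6, g(4)) + 441)*(-386) = ((-35 - 1*(-6)) + 441)*(-386) = ((-35 + 6) + 441)*(-386) = (-29 + 441)*(-386) = 412*(-386) = -159032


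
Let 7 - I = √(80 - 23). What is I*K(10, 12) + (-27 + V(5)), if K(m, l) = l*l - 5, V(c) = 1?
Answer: 947 - 139*√57 ≈ -102.43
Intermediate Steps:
K(m, l) = -5 + l² (K(m, l) = l² - 5 = -5 + l²)
I = 7 - √57 (I = 7 - √(80 - 23) = 7 - √57 ≈ -0.54983)
I*K(10, 12) + (-27 + V(5)) = (7 - √57)*(-5 + 12²) + (-27 + 1) = (7 - √57)*(-5 + 144) - 26 = (7 - √57)*139 - 26 = (973 - 139*√57) - 26 = 947 - 139*√57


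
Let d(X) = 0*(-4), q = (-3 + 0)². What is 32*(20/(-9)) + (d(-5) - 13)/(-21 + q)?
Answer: -2521/36 ≈ -70.028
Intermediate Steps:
q = 9 (q = (-3)² = 9)
d(X) = 0
32*(20/(-9)) + (d(-5) - 13)/(-21 + q) = 32*(20/(-9)) + (0 - 13)/(-21 + 9) = 32*(20*(-⅑)) - 13/(-12) = 32*(-20/9) - 13*(-1/12) = -640/9 + 13/12 = -2521/36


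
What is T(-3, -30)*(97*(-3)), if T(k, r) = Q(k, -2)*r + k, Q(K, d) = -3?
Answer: -25317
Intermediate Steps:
T(k, r) = k - 3*r (T(k, r) = -3*r + k = k - 3*r)
T(-3, -30)*(97*(-3)) = (-3 - 3*(-30))*(97*(-3)) = (-3 + 90)*(-291) = 87*(-291) = -25317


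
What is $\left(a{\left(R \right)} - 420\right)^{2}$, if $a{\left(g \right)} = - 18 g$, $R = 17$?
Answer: $527076$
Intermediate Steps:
$\left(a{\left(R \right)} - 420\right)^{2} = \left(\left(-18\right) 17 - 420\right)^{2} = \left(-306 - 420\right)^{2} = \left(-726\right)^{2} = 527076$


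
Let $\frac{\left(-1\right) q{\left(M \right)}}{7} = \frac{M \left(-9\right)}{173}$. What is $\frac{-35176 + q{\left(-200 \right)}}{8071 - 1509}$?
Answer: $- \frac{3049024}{567613} \approx -5.3717$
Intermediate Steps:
$q{\left(M \right)} = \frac{63 M}{173}$ ($q{\left(M \right)} = - 7 \frac{M \left(-9\right)}{173} = - 7 - 9 M \frac{1}{173} = - 7 \left(- \frac{9 M}{173}\right) = \frac{63 M}{173}$)
$\frac{-35176 + q{\left(-200 \right)}}{8071 - 1509} = \frac{-35176 + \frac{63}{173} \left(-200\right)}{8071 - 1509} = \frac{-35176 - \frac{12600}{173}}{6562} = \left(- \frac{6098048}{173}\right) \frac{1}{6562} = - \frac{3049024}{567613}$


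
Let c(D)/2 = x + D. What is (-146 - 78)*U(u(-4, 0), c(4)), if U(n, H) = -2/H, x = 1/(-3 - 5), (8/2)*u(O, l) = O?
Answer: 1792/31 ≈ 57.806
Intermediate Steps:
u(O, l) = O/4
x = -⅛ (x = 1/(-8) = -⅛ ≈ -0.12500)
c(D) = -¼ + 2*D (c(D) = 2*(-⅛ + D) = -¼ + 2*D)
(-146 - 78)*U(u(-4, 0), c(4)) = (-146 - 78)*(-2/(-¼ + 2*4)) = -(-448)/(-¼ + 8) = -(-448)/31/4 = -(-448)*4/31 = -224*(-8/31) = 1792/31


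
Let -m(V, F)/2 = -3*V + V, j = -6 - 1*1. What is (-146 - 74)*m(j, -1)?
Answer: 6160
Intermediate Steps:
j = -7 (j = -6 - 1 = -7)
m(V, F) = 4*V (m(V, F) = -2*(-3*V + V) = -(-4)*V = 4*V)
(-146 - 74)*m(j, -1) = (-146 - 74)*(4*(-7)) = -220*(-28) = 6160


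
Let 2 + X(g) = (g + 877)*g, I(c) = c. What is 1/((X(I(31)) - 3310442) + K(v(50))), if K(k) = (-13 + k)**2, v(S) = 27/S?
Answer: -2500/8205351871 ≈ -3.0468e-7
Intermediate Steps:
X(g) = -2 + g*(877 + g) (X(g) = -2 + (g + 877)*g = -2 + (877 + g)*g = -2 + g*(877 + g))
1/((X(I(31)) - 3310442) + K(v(50))) = 1/(((-2 + 31**2 + 877*31) - 3310442) + (-13 + 27/50)**2) = 1/(((-2 + 961 + 27187) - 3310442) + (-13 + 27*(1/50))**2) = 1/((28146 - 3310442) + (-13 + 27/50)**2) = 1/(-3282296 + (-623/50)**2) = 1/(-3282296 + 388129/2500) = 1/(-8205351871/2500) = -2500/8205351871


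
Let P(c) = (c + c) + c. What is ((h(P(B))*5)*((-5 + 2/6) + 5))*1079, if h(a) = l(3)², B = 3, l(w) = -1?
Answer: 5395/3 ≈ 1798.3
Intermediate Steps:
P(c) = 3*c (P(c) = 2*c + c = 3*c)
h(a) = 1 (h(a) = (-1)² = 1)
((h(P(B))*5)*((-5 + 2/6) + 5))*1079 = ((1*5)*((-5 + 2/6) + 5))*1079 = (5*((-5 + 2*(⅙)) + 5))*1079 = (5*((-5 + ⅓) + 5))*1079 = (5*(-14/3 + 5))*1079 = (5*(⅓))*1079 = (5/3)*1079 = 5395/3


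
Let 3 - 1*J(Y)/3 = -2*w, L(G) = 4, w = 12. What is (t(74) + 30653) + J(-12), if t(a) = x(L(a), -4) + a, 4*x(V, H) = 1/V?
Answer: 492929/16 ≈ 30808.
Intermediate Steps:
x(V, H) = 1/(4*V)
J(Y) = 81 (J(Y) = 9 - (-6)*12 = 9 - 3*(-24) = 9 + 72 = 81)
t(a) = 1/16 + a (t(a) = (¼)/4 + a = (¼)*(¼) + a = 1/16 + a)
(t(74) + 30653) + J(-12) = ((1/16 + 74) + 30653) + 81 = (1185/16 + 30653) + 81 = 491633/16 + 81 = 492929/16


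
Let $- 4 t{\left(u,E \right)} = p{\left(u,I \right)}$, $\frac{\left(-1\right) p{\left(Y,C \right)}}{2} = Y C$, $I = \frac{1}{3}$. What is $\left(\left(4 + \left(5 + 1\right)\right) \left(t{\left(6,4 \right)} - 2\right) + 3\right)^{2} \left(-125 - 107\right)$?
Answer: $-11368$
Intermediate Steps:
$I = \frac{1}{3} \approx 0.33333$
$p{\left(Y,C \right)} = - 2 C Y$ ($p{\left(Y,C \right)} = - 2 Y C = - 2 C Y$)
$t{\left(u,E \right)} = \frac{u}{6}$ ($t{\left(u,E \right)} = - \frac{\left(-2\right) \frac{1}{3} u}{4} = - \frac{\left(- \frac{2}{3}\right) u}{4} = \frac{u}{6}$)
$\left(\left(4 + \left(5 + 1\right)\right) \left(t{\left(6,4 \right)} - 2\right) + 3\right)^{2} \left(-125 - 107\right) = \left(\left(4 + \left(5 + 1\right)\right) \left(\frac{1}{6} \cdot 6 - 2\right) + 3\right)^{2} \left(-125 - 107\right) = \left(\left(4 + 6\right) \left(1 - 2\right) + 3\right)^{2} \left(-232\right) = \left(10 \left(-1\right) + 3\right)^{2} \left(-232\right) = \left(-10 + 3\right)^{2} \left(-232\right) = \left(-7\right)^{2} \left(-232\right) = 49 \left(-232\right) = -11368$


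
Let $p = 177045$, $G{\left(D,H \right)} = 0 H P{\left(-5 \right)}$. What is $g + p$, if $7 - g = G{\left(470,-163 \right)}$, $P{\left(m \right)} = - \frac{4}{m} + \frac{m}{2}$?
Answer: $177052$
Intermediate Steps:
$P{\left(m \right)} = \frac{m}{2} - \frac{4}{m}$ ($P{\left(m \right)} = - \frac{4}{m} + m \frac{1}{2} = - \frac{4}{m} + \frac{m}{2} = \frac{m}{2} - \frac{4}{m}$)
$G{\left(D,H \right)} = 0$ ($G{\left(D,H \right)} = 0 H \left(\frac{1}{2} \left(-5\right) - \frac{4}{-5}\right) = 0 \left(- \frac{5}{2} - - \frac{4}{5}\right) = 0 \left(- \frac{5}{2} + \frac{4}{5}\right) = 0 \left(- \frac{17}{10}\right) = 0$)
$g = 7$ ($g = 7 - 0 = 7 + 0 = 7$)
$g + p = 7 + 177045 = 177052$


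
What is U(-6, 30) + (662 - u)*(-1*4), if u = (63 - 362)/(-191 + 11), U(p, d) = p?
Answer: -119131/45 ≈ -2647.4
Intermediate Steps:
u = 299/180 (u = -299/(-180) = -299*(-1/180) = 299/180 ≈ 1.6611)
U(-6, 30) + (662 - u)*(-1*4) = -6 + (662 - 1*299/180)*(-1*4) = -6 + (662 - 299/180)*(-4) = -6 + (118861/180)*(-4) = -6 - 118861/45 = -119131/45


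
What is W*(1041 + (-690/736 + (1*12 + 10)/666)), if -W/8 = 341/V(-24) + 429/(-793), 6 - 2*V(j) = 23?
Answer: 233651703527/690642 ≈ 3.3831e+5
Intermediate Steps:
V(j) = -17/2 (V(j) = 3 - ½*23 = 3 - 23/2 = -17/2)
W = 337304/1037 (W = -8*(341/(-17/2) + 429/(-793)) = -8*(341*(-2/17) + 429*(-1/793)) = -8*(-682/17 - 33/61) = -8*(-42163/1037) = 337304/1037 ≈ 325.27)
W*(1041 + (-690/736 + (1*12 + 10)/666)) = 337304*(1041 + (-690/736 + (1*12 + 10)/666))/1037 = 337304*(1041 + (-690*1/736 + (12 + 10)*(1/666)))/1037 = 337304*(1041 + (-15/16 + 22*(1/666)))/1037 = 337304*(1041 + (-15/16 + 11/333))/1037 = 337304*(1041 - 4819/5328)/1037 = (337304/1037)*(5541629/5328) = 233651703527/690642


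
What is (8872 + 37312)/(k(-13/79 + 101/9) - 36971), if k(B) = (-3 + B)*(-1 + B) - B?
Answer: -11673490932/9327119347 ≈ -1.2516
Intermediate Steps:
k(B) = -B + (-1 + B)*(-3 + B) (k(B) = (-1 + B)*(-3 + B) - B = -B + (-1 + B)*(-3 + B))
(8872 + 37312)/(k(-13/79 + 101/9) - 36971) = (8872 + 37312)/((3 + (-13/79 + 101/9)**2 - 5*(-13/79 + 101/9)) - 36971) = 46184/((3 + (-13*1/79 + 101*(1/9))**2 - 5*(-13*1/79 + 101*(1/9))) - 36971) = 46184/((3 + (-13/79 + 101/9)**2 - 5*(-13/79 + 101/9)) - 36971) = 46184/((3 + (7862/711)**2 - 5*7862/711) - 36971) = 46184/((3 + 61811044/505521 - 39310/711) - 36971) = 46184/(35378197/505521 - 36971) = 46184/(-18654238694/505521) = 46184*(-505521/18654238694) = -11673490932/9327119347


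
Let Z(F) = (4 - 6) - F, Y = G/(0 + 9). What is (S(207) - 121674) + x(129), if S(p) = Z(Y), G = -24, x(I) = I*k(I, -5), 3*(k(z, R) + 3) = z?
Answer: -349540/3 ≈ -1.1651e+5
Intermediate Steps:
k(z, R) = -3 + z/3
x(I) = I*(-3 + I/3)
Y = -8/3 (Y = -24/(0 + 9) = -24/9 = -24*⅑ = -8/3 ≈ -2.6667)
Z(F) = -2 - F
S(p) = ⅔ (S(p) = -2 - 1*(-8/3) = -2 + 8/3 = ⅔)
(S(207) - 121674) + x(129) = (⅔ - 121674) + (⅓)*129*(-9 + 129) = -365020/3 + (⅓)*129*120 = -365020/3 + 5160 = -349540/3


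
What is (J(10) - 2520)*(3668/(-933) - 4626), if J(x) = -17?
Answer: 10959144862/933 ≈ 1.1746e+7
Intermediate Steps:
(J(10) - 2520)*(3668/(-933) - 4626) = (-17 - 2520)*(3668/(-933) - 4626) = -2537*(3668*(-1/933) - 4626) = -2537*(-3668/933 - 4626) = -2537*(-4319726/933) = 10959144862/933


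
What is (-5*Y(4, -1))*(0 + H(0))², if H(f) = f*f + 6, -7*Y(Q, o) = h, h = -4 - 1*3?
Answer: -180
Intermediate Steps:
h = -7 (h = -4 - 3 = -7)
Y(Q, o) = 1 (Y(Q, o) = -⅐*(-7) = 1)
H(f) = 6 + f² (H(f) = f² + 6 = 6 + f²)
(-5*Y(4, -1))*(0 + H(0))² = (-5*1)*(0 + (6 + 0²))² = -5*(0 + (6 + 0))² = -5*(0 + 6)² = -5*6² = -5*36 = -180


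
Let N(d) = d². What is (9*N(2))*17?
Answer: 612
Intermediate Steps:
(9*N(2))*17 = (9*2²)*17 = (9*4)*17 = 36*17 = 612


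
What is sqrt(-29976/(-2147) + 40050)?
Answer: sqrt(184679198922)/2147 ≈ 200.16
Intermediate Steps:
sqrt(-29976/(-2147) + 40050) = sqrt(-29976*(-1/2147) + 40050) = sqrt(29976/2147 + 40050) = sqrt(86017326/2147) = sqrt(184679198922)/2147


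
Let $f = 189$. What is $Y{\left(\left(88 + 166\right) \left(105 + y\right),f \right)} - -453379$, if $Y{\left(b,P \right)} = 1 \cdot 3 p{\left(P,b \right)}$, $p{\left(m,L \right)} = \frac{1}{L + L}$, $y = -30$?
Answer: $\frac{5757913301}{12700} \approx 4.5338 \cdot 10^{5}$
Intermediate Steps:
$p{\left(m,L \right)} = \frac{1}{2 L}$
$Y{\left(b,P \right)} = \frac{3}{2 b}$ ($Y{\left(b,P \right)} = 1 \cdot 3 \frac{1}{2 b} = 3 \frac{1}{2 b} = \frac{3}{2 b}$)
$Y{\left(\left(88 + 166\right) \left(105 + y\right),f \right)} - -453379 = \frac{3}{2 \left(88 + 166\right) \left(105 - 30\right)} - -453379 = \frac{3}{2 \cdot 254 \cdot 75} + 453379 = \frac{3}{2 \cdot 19050} + 453379 = \frac{3}{2} \cdot \frac{1}{19050} + 453379 = \frac{1}{12700} + 453379 = \frac{5757913301}{12700}$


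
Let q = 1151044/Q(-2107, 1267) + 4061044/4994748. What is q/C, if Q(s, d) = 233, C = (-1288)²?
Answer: 62501314567/20985213953088 ≈ 0.0029784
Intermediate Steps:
C = 1658944
q = 1437530235041/290944071 (q = 1151044/233 + 4061044/4994748 = 1151044*(1/233) + 4061044*(1/4994748) = 1151044/233 + 1015261/1248687 = 1437530235041/290944071 ≈ 4940.9)
q/C = (1437530235041/290944071)/1658944 = (1437530235041/290944071)*(1/1658944) = 62501314567/20985213953088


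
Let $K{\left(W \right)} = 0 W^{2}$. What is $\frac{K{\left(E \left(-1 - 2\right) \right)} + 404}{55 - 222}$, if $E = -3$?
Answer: $- \frac{404}{167} \approx -2.4192$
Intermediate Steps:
$K{\left(W \right)} = 0$
$\frac{K{\left(E \left(-1 - 2\right) \right)} + 404}{55 - 222} = \frac{0 + 404}{55 - 222} = \frac{404}{-167} = 404 \left(- \frac{1}{167}\right) = - \frac{404}{167}$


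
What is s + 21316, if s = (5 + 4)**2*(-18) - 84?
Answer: 19774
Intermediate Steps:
s = -1542 (s = 9**2*(-18) - 84 = 81*(-18) - 84 = -1458 - 84 = -1542)
s + 21316 = -1542 + 21316 = 19774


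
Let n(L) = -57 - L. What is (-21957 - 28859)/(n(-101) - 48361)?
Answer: 50816/48317 ≈ 1.0517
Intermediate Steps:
(-21957 - 28859)/(n(-101) - 48361) = (-21957 - 28859)/((-57 - 1*(-101)) - 48361) = -50816/((-57 + 101) - 48361) = -50816/(44 - 48361) = -50816/(-48317) = -50816*(-1/48317) = 50816/48317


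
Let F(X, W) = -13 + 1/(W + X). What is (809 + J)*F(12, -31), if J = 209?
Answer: -252464/19 ≈ -13288.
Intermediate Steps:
(809 + J)*F(12, -31) = (809 + 209)*((1 - 13*(-31) - 13*12)/(-31 + 12)) = 1018*((1 + 403 - 156)/(-19)) = 1018*(-1/19*248) = 1018*(-248/19) = -252464/19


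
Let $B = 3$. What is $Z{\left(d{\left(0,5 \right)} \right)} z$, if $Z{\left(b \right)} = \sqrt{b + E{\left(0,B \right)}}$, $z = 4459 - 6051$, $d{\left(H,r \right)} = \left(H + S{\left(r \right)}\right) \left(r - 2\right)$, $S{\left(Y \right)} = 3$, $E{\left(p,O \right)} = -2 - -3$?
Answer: $- 1592 \sqrt{10} \approx -5034.3$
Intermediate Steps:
$E{\left(p,O \right)} = 1$ ($E{\left(p,O \right)} = -2 + 3 = 1$)
$d{\left(H,r \right)} = \left(-2 + r\right) \left(3 + H\right)$ ($d{\left(H,r \right)} = \left(H + 3\right) \left(r - 2\right) = \left(3 + H\right) \left(-2 + r\right) = \left(-2 + r\right) \left(3 + H\right)$)
$z = -1592$ ($z = 4459 - 6051 = -1592$)
$Z{\left(b \right)} = \sqrt{1 + b}$ ($Z{\left(b \right)} = \sqrt{b + 1} = \sqrt{1 + b}$)
$Z{\left(d{\left(0,5 \right)} \right)} z = \sqrt{1 + \left(-6 - 0 + 3 \cdot 5 + 0 \cdot 5\right)} \left(-1592\right) = \sqrt{1 + \left(-6 + 0 + 15 + 0\right)} \left(-1592\right) = \sqrt{1 + 9} \left(-1592\right) = \sqrt{10} \left(-1592\right) = - 1592 \sqrt{10}$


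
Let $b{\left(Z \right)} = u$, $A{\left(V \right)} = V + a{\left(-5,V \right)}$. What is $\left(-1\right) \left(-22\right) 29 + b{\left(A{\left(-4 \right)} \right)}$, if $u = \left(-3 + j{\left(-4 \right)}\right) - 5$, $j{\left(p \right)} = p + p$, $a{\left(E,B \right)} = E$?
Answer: $622$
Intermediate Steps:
$j{\left(p \right)} = 2 p$
$A{\left(V \right)} = -5 + V$ ($A{\left(V \right)} = V - 5 = -5 + V$)
$u = -16$ ($u = \left(-3 + 2 \left(-4\right)\right) - 5 = \left(-3 - 8\right) - 5 = -11 - 5 = -16$)
$b{\left(Z \right)} = -16$
$\left(-1\right) \left(-22\right) 29 + b{\left(A{\left(-4 \right)} \right)} = \left(-1\right) \left(-22\right) 29 - 16 = 22 \cdot 29 - 16 = 638 - 16 = 622$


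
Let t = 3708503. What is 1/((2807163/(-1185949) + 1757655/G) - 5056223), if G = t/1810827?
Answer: -4398095424347/18463112345423723305 ≈ -2.3821e-7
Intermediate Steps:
G = 3708503/1810827 ≈ 2.0480
1/((2807163/(-1185949) + 1757655/G) - 5056223) = 1/((2807163/(-1185949) + 1757655/(3708503/1810827)) - 5056223) = 1/((2807163*(-1/1185949) + 1757655*(1810827/3708503)) - 5056223) = 1/((-2807163/1185949 + 3182809130685/3708503) - 5056223) = 1/(3774638895354338076/4398095424347 - 5056223) = 1/(-18463112345423723305/4398095424347) = -4398095424347/18463112345423723305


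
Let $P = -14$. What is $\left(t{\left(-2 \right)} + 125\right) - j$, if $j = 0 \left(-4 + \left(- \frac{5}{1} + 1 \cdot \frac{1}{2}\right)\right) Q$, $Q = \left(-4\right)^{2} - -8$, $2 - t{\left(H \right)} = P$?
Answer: $141$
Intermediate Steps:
$t{\left(H \right)} = 16$ ($t{\left(H \right)} = 2 - -14 = 2 + 14 = 16$)
$Q = 24$ ($Q = 16 + 8 = 24$)
$j = 0$ ($j = 0 \left(-4 + \left(- \frac{5}{1} + 1 \cdot \frac{1}{2}\right)\right) 24 = 0 \left(-4 + \left(\left(-5\right) 1 + 1 \cdot \frac{1}{2}\right)\right) 24 = 0 \left(-4 + \left(-5 + \frac{1}{2}\right)\right) 24 = 0 \left(-4 - \frac{9}{2}\right) 24 = 0 \left(- \frac{17}{2}\right) 24 = 0 \cdot 24 = 0$)
$\left(t{\left(-2 \right)} + 125\right) - j = \left(16 + 125\right) - 0 = 141 + 0 = 141$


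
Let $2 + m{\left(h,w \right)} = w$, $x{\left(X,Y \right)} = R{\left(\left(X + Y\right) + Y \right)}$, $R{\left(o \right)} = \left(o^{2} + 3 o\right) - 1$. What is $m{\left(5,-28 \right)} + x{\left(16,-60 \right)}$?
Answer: $10473$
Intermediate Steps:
$R{\left(o \right)} = -1 + o^{2} + 3 o$
$x{\left(X,Y \right)} = -1 + \left(X + 2 Y\right)^{2} + 3 X + 6 Y$ ($x{\left(X,Y \right)} = -1 + \left(\left(X + Y\right) + Y\right)^{2} + 3 \left(\left(X + Y\right) + Y\right) = -1 + \left(X + 2 Y\right)^{2} + 3 \left(X + 2 Y\right) = -1 + \left(X + 2 Y\right)^{2} + \left(3 X + 6 Y\right) = -1 + \left(X + 2 Y\right)^{2} + 3 X + 6 Y$)
$m{\left(h,w \right)} = -2 + w$
$m{\left(5,-28 \right)} + x{\left(16,-60 \right)} = \left(-2 - 28\right) + \left(-1 + \left(16 + 2 \left(-60\right)\right)^{2} + 3 \cdot 16 + 6 \left(-60\right)\right) = -30 + \left(-1 + \left(16 - 120\right)^{2} + 48 - 360\right) = -30 + \left(-1 + \left(-104\right)^{2} + 48 - 360\right) = -30 + \left(-1 + 10816 + 48 - 360\right) = -30 + 10503 = 10473$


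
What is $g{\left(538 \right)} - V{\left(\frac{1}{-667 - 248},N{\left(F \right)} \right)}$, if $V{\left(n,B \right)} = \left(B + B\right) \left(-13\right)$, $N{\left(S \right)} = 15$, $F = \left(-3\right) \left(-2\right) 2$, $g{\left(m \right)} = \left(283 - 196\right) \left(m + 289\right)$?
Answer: $72339$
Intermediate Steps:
$g{\left(m \right)} = 25143 + 87 m$ ($g{\left(m \right)} = 87 \left(289 + m\right) = 25143 + 87 m$)
$F = 12$ ($F = 6 \cdot 2 = 12$)
$V{\left(n,B \right)} = - 26 B$ ($V{\left(n,B \right)} = 2 B \left(-13\right) = - 26 B$)
$g{\left(538 \right)} - V{\left(\frac{1}{-667 - 248},N{\left(F \right)} \right)} = \left(25143 + 87 \cdot 538\right) - \left(-26\right) 15 = \left(25143 + 46806\right) - -390 = 71949 + 390 = 72339$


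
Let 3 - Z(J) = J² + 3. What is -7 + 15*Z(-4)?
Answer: -247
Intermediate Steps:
Z(J) = -J² (Z(J) = 3 - (J² + 3) = 3 - (3 + J²) = 3 + (-3 - J²) = -J²)
-7 + 15*Z(-4) = -7 + 15*(-1*(-4)²) = -7 + 15*(-1*16) = -7 + 15*(-16) = -7 - 240 = -247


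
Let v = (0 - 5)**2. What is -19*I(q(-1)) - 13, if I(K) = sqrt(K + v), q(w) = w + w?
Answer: -13 - 19*sqrt(23) ≈ -104.12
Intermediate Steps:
q(w) = 2*w
v = 25 (v = (-5)**2 = 25)
I(K) = sqrt(25 + K) (I(K) = sqrt(K + 25) = sqrt(25 + K))
-19*I(q(-1)) - 13 = -19*sqrt(25 + 2*(-1)) - 13 = -19*sqrt(25 - 2) - 13 = -19*sqrt(23) - 13 = -13 - 19*sqrt(23)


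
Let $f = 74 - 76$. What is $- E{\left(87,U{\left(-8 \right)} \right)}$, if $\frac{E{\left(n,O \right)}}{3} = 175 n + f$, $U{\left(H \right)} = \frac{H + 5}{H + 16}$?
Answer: $-45669$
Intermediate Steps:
$U{\left(H \right)} = \frac{5 + H}{16 + H}$
$f = -2$
$E{\left(n,O \right)} = -6 + 525 n$ ($E{\left(n,O \right)} = 3 \left(175 n - 2\right) = 3 \left(-2 + 175 n\right) = -6 + 525 n$)
$- E{\left(87,U{\left(-8 \right)} \right)} = - (-6 + 525 \cdot 87) = - (-6 + 45675) = \left(-1\right) 45669 = -45669$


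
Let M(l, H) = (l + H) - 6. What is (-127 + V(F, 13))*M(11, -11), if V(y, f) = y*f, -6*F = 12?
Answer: 918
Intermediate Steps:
F = -2 (F = -⅙*12 = -2)
V(y, f) = f*y
M(l, H) = -6 + H + l (M(l, H) = (H + l) - 6 = -6 + H + l)
(-127 + V(F, 13))*M(11, -11) = (-127 + 13*(-2))*(-6 - 11 + 11) = (-127 - 26)*(-6) = -153*(-6) = 918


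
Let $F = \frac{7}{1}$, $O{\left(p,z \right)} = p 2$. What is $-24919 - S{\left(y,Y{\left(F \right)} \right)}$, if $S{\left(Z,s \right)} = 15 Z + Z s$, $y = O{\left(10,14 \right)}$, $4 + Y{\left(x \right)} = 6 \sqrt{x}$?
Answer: $-25139 - 120 \sqrt{7} \approx -25457.0$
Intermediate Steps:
$O{\left(p,z \right)} = 2 p$
$F = 7$ ($F = 7 \cdot 1 = 7$)
$Y{\left(x \right)} = -4 + 6 \sqrt{x}$
$y = 20$ ($y = 2 \cdot 10 = 20$)
$-24919 - S{\left(y,Y{\left(F \right)} \right)} = -24919 - 20 \left(15 - \left(4 - 6 \sqrt{7}\right)\right) = -24919 - 20 \left(11 + 6 \sqrt{7}\right) = -24919 - \left(220 + 120 \sqrt{7}\right) = -25139 - 120 \sqrt{7}$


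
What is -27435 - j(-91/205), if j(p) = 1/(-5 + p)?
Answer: -30617255/1116 ≈ -27435.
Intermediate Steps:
-27435 - j(-91/205) = -27435 - 1/(-5 - 91/205) = -27435 - 1/(-1116/205) = -27435 - 1*(-205/1116) = -27435 + 205/1116 = -30617255/1116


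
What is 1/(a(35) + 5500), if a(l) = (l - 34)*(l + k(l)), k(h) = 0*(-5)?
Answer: 1/5535 ≈ 0.00018067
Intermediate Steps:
k(h) = 0
a(l) = l*(-34 + l) (a(l) = (l - 34)*(l + 0) = (-34 + l)*l = l*(-34 + l))
1/(a(35) + 5500) = 1/(35*(-34 + 35) + 5500) = 1/(35*1 + 5500) = 1/(35 + 5500) = 1/5535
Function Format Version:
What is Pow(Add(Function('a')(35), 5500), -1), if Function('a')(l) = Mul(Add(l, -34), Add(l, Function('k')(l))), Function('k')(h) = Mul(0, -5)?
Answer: Rational(1, 5535) ≈ 0.00018067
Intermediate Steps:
Function('k')(h) = 0
Function('a')(l) = Mul(l, Add(-34, l)) (Function('a')(l) = Mul(Add(l, -34), Add(l, 0)) = Mul(Add(-34, l), l) = Mul(l, Add(-34, l)))
Pow(Add(Function('a')(35), 5500), -1) = Pow(Add(Mul(35, Add(-34, 35)), 5500), -1) = Pow(Add(Mul(35, 1), 5500), -1) = Pow(Add(35, 5500), -1) = Pow(5535, -1) = Rational(1, 5535)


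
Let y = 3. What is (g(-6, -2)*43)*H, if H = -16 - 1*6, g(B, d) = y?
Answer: -2838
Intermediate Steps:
g(B, d) = 3
H = -22 (H = -16 - 6 = -22)
(g(-6, -2)*43)*H = (3*43)*(-22) = 129*(-22) = -2838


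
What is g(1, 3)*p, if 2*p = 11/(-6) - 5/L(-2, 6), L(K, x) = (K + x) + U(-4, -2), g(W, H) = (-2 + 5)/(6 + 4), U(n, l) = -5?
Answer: 19/40 ≈ 0.47500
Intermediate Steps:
g(W, H) = 3/10
L(K, x) = -5 + K + x (L(K, x) = (K + x) - 5 = -5 + K + x)
p = 19/12 (p = (11/(-6) - 5/(-5 - 2 + 6))/2 = (11*(-⅙) - 5/(-1))/2 = (-11/6 - 5*(-1))/2 = (-11/6 + 5)/2 = (½)*(19/6) = 19/12 ≈ 1.5833)
g(1, 3)*p = (3/10)*(19/12) = 19/40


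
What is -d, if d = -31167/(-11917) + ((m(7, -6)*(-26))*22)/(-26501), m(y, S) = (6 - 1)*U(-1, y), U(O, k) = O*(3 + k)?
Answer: -485130467/315812417 ≈ -1.5361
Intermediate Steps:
m(y, S) = -15 - 5*y (m(y, S) = (6 - 1)*(-(3 + y)) = 5*(-3 - y) = -15 - 5*y)
d = 485130467/315812417 (d = -31167/(-11917) + (((-15 - 5*7)*(-26))*22)/(-26501) = -31167*(-1/11917) + (((-15 - 35)*(-26))*22)*(-1/26501) = 31167/11917 + (-50*(-26)*22)*(-1/26501) = 31167/11917 + (1300*22)*(-1/26501) = 31167/11917 + 28600*(-1/26501) = 31167/11917 - 28600/26501 = 485130467/315812417 ≈ 1.5361)
-d = -1*485130467/315812417 = -485130467/315812417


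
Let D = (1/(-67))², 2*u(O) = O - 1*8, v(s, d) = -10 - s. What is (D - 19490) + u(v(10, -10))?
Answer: -87553455/4489 ≈ -19504.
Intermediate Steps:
u(O) = -4 + O/2 (u(O) = (O - 1*8)/2 = (O - 8)/2 = (-8 + O)/2 = -4 + O/2)
D = 1/4489 (D = (-1/67)² = 1/4489 ≈ 0.00022277)
(D - 19490) + u(v(10, -10)) = (1/4489 - 19490) + (-4 + (-10 - 1*10)/2) = -87490609/4489 + (-4 + (-10 - 10)/2) = -87490609/4489 + (-4 + (½)*(-20)) = -87490609/4489 + (-4 - 10) = -87490609/4489 - 14 = -87553455/4489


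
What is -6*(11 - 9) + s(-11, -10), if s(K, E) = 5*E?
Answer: -62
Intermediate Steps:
-6*(11 - 9) + s(-11, -10) = -6*(11 - 9) + 5*(-10) = -6*2 - 50 = -12 - 50 = -62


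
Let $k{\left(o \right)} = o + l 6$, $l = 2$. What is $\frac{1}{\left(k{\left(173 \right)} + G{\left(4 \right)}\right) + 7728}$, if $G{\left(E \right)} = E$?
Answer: $\frac{1}{7917} \approx 0.00012631$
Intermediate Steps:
$k{\left(o \right)} = 12 + o$ ($k{\left(o \right)} = o + 2 \cdot 6 = o + 12 = 12 + o$)
$\frac{1}{\left(k{\left(173 \right)} + G{\left(4 \right)}\right) + 7728} = \frac{1}{\left(\left(12 + 173\right) + 4\right) + 7728} = \frac{1}{\left(185 + 4\right) + 7728} = \frac{1}{189 + 7728} = \frac{1}{7917}$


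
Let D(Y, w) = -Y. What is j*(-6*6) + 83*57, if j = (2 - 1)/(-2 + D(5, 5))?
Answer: 33153/7 ≈ 4736.1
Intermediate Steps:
j = -⅐ (j = (2 - 1)/(-2 - 1*5) = 1/(-2 - 5) = 1/(-7) = 1*(-⅐) = -⅐ ≈ -0.14286)
j*(-6*6) + 83*57 = -(-6)*6/7 + 83*57 = -⅐*(-36) + 4731 = 36/7 + 4731 = 33153/7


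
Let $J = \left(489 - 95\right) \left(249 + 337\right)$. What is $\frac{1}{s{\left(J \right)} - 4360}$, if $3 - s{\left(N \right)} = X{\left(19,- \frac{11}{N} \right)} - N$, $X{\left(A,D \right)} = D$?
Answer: $\frac{230884}{52301459879} \approx 4.4145 \cdot 10^{-6}$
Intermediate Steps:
$J = 230884$ ($J = 394 \cdot 586 = 230884$)
$s{\left(N \right)} = 3 + N + \frac{11}{N}$ ($s{\left(N \right)} = 3 - \left(- \frac{11}{N} - N\right) = 3 - \left(- N - \frac{11}{N}\right) = 3 + \left(N + \frac{11}{N}\right) = 3 + N + \frac{11}{N}$)
$\frac{1}{s{\left(J \right)} - 4360} = \frac{1}{\left(3 + 230884 + \frac{11}{230884}\right) - 4360} = \frac{1}{\frac{53308114119}{230884} - 4360} = \frac{1}{\frac{52301459879}{230884}} = \frac{230884}{52301459879}$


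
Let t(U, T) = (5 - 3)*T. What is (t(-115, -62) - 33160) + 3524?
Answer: -29760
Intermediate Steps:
t(U, T) = 2*T
(t(-115, -62) - 33160) + 3524 = (2*(-62) - 33160) + 3524 = (-124 - 33160) + 3524 = -33284 + 3524 = -29760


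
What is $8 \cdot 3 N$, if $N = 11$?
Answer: $264$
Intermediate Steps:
$8 \cdot 3 N = 8 \cdot 3 \cdot 11 = 24 \cdot 11 = 264$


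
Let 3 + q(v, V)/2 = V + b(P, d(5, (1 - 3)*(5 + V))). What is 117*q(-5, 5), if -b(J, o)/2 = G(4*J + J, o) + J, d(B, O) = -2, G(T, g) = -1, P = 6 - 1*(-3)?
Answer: -3276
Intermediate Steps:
P = 9 (P = 6 + 3 = 9)
b(J, o) = 2 - 2*J (b(J, o) = -2*(-1 + J) = 2 - 2*J)
q(v, V) = -38 + 2*V (q(v, V) = -6 + 2*(V + (2 - 2*9)) = -6 + 2*(V + (2 - 18)) = -6 + 2*(V - 16) = -6 + 2*(-16 + V) = -6 + (-32 + 2*V) = -38 + 2*V)
117*q(-5, 5) = 117*(-38 + 2*5) = 117*(-38 + 10) = 117*(-28) = -3276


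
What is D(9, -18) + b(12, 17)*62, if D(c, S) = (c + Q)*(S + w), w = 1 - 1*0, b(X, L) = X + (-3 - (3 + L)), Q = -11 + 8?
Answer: -784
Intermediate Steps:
Q = -3
b(X, L) = -6 + X - L (b(X, L) = X + (-3 + (-3 - L)) = X + (-6 - L) = -6 + X - L)
w = 1 (w = 1 + 0 = 1)
D(c, S) = (1 + S)*(-3 + c) (D(c, S) = (c - 3)*(S + 1) = (-3 + c)*(1 + S) = (1 + S)*(-3 + c))
D(9, -18) + b(12, 17)*62 = (-3 + 9 - 3*(-18) - 18*9) + (-6 + 12 - 1*17)*62 = (-3 + 9 + 54 - 162) + (-6 + 12 - 17)*62 = -102 - 11*62 = -102 - 682 = -784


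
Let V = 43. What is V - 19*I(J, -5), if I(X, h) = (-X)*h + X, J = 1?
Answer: -71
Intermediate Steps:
I(X, h) = X - X*h (I(X, h) = -X*h + X = X - X*h)
V - 19*I(J, -5) = 43 - 19*(1 - 1*(-5)) = 43 - 19*(1 + 5) = 43 - 19*6 = 43 - 114 = -71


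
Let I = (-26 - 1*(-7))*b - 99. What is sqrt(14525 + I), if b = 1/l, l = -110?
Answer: sqrt(174556690)/110 ≈ 120.11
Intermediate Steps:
b = -1/110 (b = 1/(-110) = -1/110 ≈ -0.0090909)
I = -10871/110 (I = (-26 - 1*(-7))*(-1/110) - 99 = (-26 + 7)*(-1/110) - 99 = -19*(-1/110) - 99 = 19/110 - 99 = -10871/110 ≈ -98.827)
sqrt(14525 + I) = sqrt(14525 - 10871/110) = sqrt(1586879/110) = sqrt(174556690)/110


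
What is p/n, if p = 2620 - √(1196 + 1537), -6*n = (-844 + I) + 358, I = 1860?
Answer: -2620/229 + √2733/229 ≈ -11.213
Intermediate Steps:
n = -229 (n = -((-844 + 1860) + 358)/6 = -(1016 + 358)/6 = -⅙*1374 = -229)
p = 2620 - √2733 ≈ 2567.7
p/n = (2620 - √2733)/(-229) = (2620 - √2733)*(-1/229) = -2620/229 + √2733/229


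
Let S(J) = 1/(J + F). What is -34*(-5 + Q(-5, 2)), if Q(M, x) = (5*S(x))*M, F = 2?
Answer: 765/2 ≈ 382.50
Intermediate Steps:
S(J) = 1/(2 + J) (S(J) = 1/(J + 2) = 1/(2 + J))
Q(M, x) = 5*M/(2 + x) (Q(M, x) = (5/(2 + x))*M = 5*M/(2 + x))
-34*(-5 + Q(-5, 2)) = -34*(-5 + 5*(-5)/(2 + 2)) = -34*(-5 + 5*(-5)/4) = -34*(-5 + 5*(-5)*(¼)) = -34*(-5 - 25/4) = -34*(-45/4) = 765/2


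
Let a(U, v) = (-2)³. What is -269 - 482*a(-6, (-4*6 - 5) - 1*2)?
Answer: 3587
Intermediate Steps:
a(U, v) = -8
-269 - 482*a(-6, (-4*6 - 5) - 1*2) = -269 - 482*(-8) = -269 + 3856 = 3587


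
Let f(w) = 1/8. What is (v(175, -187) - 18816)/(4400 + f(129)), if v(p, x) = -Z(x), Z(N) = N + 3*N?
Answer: -144544/35201 ≈ -4.1062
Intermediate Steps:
f(w) = ⅛
Z(N) = 4*N
v(p, x) = -4*x
(v(175, -187) - 18816)/(4400 + f(129)) = (-4*(-187) - 18816)/(4400 + ⅛) = (748 - 18816)/(35201/8) = -18068*8/35201 = -144544/35201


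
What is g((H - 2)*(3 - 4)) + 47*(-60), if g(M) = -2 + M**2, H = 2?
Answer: -2822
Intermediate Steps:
g((H - 2)*(3 - 4)) + 47*(-60) = (-2 + ((2 - 2)*(3 - 4))**2) + 47*(-60) = (-2 + (0*(-1))**2) - 2820 = (-2 + 0**2) - 2820 = (-2 + 0) - 2820 = -2 - 2820 = -2822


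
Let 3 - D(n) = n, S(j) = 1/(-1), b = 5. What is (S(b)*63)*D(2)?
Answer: -63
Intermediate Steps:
S(j) = -1
D(n) = 3 - n
(S(b)*63)*D(2) = (-1*63)*(3 - 1*2) = -63*(3 - 2) = -63*1 = -63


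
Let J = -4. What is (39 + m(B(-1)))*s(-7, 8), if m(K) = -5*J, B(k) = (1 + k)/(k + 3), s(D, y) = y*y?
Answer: 3776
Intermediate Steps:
s(D, y) = y**2
B(k) = (1 + k)/(3 + k)
m(K) = 20 (m(K) = -5*(-4) = 20)
(39 + m(B(-1)))*s(-7, 8) = (39 + 20)*8**2 = 59*64 = 3776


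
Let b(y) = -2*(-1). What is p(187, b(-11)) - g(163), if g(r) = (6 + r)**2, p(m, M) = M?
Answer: -28559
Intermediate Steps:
b(y) = 2
p(187, b(-11)) - g(163) = 2 - (6 + 163)**2 = 2 - 1*169**2 = 2 - 1*28561 = 2 - 28561 = -28559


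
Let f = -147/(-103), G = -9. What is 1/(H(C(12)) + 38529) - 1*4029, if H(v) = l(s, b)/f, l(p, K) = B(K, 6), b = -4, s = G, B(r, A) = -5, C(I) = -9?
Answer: -22817226045/5663248 ≈ -4029.0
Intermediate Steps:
s = -9
l(p, K) = -5
f = 147/103 (f = -147*(-1/103) = 147/103 ≈ 1.4272)
H(v) = -515/147 (H(v) = -5/147/103 = -5*103/147 = -515/147)
1/(H(C(12)) + 38529) - 1*4029 = 1/(-515/147 + 38529) - 1*4029 = 1/(5663248/147) - 4029 = 147/5663248 - 4029 = -22817226045/5663248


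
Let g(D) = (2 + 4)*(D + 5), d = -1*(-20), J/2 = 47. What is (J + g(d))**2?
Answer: 59536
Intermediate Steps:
J = 94 (J = 2*47 = 94)
d = 20
g(D) = 30 + 6*D (g(D) = 6*(5 + D) = 30 + 6*D)
(J + g(d))**2 = (94 + (30 + 6*20))**2 = (94 + (30 + 120))**2 = (94 + 150)**2 = 244**2 = 59536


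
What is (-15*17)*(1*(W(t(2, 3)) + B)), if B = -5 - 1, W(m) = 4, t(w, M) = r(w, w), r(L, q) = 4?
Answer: 510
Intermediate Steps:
t(w, M) = 4
B = -6
(-15*17)*(1*(W(t(2, 3)) + B)) = (-15*17)*(1*(4 - 6)) = -255*(-2) = 510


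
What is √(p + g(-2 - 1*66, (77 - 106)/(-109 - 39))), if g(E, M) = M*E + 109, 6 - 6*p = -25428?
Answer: √5934171/37 ≈ 65.838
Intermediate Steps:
p = 4239 (p = 1 - ⅙*(-25428) = 1 + 4238 = 4239)
g(E, M) = 109 + E*M (g(E, M) = E*M + 109 = 109 + E*M)
√(p + g(-2 - 1*66, (77 - 106)/(-109 - 39))) = √(4239 + (109 + (-2 - 1*66)*((77 - 106)/(-109 - 39)))) = √(4239 + (109 + (-2 - 66)*(-29/(-148)))) = √(4239 + (109 - (-1972)*(-1)/148)) = √(4239 + (109 - 68*29/148)) = √(4239 + (109 - 493/37)) = √(4239 + 3540/37) = √(160383/37) = √5934171/37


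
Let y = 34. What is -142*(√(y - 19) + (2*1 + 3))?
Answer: -710 - 142*√15 ≈ -1260.0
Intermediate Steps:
-142*(√(y - 19) + (2*1 + 3)) = -142*(√(34 - 19) + (2*1 + 3)) = -142*(√15 + (2 + 3)) = -142*(√15 + 5) = -142*(5 + √15) = -710 - 142*√15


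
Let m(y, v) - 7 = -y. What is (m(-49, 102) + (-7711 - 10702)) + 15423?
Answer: -2934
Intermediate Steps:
m(y, v) = 7 - y
(m(-49, 102) + (-7711 - 10702)) + 15423 = ((7 - 1*(-49)) + (-7711 - 10702)) + 15423 = ((7 + 49) - 18413) + 15423 = (56 - 18413) + 15423 = -18357 + 15423 = -2934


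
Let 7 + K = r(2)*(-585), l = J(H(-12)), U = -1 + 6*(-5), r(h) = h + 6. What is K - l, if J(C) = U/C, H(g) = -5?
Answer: -23466/5 ≈ -4693.2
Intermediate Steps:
r(h) = 6 + h
U = -31 (U = -1 - 30 = -31)
J(C) = -31/C
l = 31/5 (l = -31/(-5) = -31*(-1/5) = 31/5 ≈ 6.2000)
K = -4687 (K = -7 + (6 + 2)*(-585) = -7 + 8*(-585) = -7 - 4680 = -4687)
K - l = -4687 - 1*31/5 = -4687 - 31/5 = -23466/5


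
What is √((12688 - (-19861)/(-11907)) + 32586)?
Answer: √1617172971/189 ≈ 212.77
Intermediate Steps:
√((12688 - (-19861)/(-11907)) + 32586) = √((12688 - (-19861)*(-1)/11907) + 32586) = √((12688 - 1*19861/11907) + 32586) = √((12688 - 19861/11907) + 32586) = √(151056155/11907 + 32586) = √(539057657/11907) = √1617172971/189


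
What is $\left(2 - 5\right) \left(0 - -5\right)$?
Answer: $-15$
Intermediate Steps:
$\left(2 - 5\right) \left(0 - -5\right) = - 3 \left(0 + 5\right) = \left(-3\right) 5 = -15$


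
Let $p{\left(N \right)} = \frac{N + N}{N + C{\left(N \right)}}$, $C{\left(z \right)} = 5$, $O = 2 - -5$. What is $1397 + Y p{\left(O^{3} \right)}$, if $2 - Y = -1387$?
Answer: $\frac{239835}{58} \approx 4135.1$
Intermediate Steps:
$O = 7$ ($O = 2 + 5 = 7$)
$Y = 1389$ ($Y = 2 - -1387 = 2 + 1387 = 1389$)
$p{\left(N \right)} = \frac{2 N}{5 + N}$ ($p{\left(N \right)} = \frac{N + N}{N + 5} = \frac{2 N}{5 + N}$)
$1397 + Y p{\left(O^{3} \right)} = 1397 + 1389 \frac{2 \cdot 7^{3}}{5 + 7^{3}} = 1397 + 1389 \cdot 2 \cdot 343 \frac{1}{5 + 343} = 1397 + 1389 \cdot 2 \cdot 343 \cdot \frac{1}{348} = 1397 + 1389 \cdot \frac{343}{174} = 1397 + \frac{158809}{58} = \frac{239835}{58}$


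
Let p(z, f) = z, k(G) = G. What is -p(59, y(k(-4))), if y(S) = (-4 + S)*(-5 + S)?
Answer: -59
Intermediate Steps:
y(S) = (-5 + S)*(-4 + S)
-p(59, y(k(-4))) = -1*59 = -59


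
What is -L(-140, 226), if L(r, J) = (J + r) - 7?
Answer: -79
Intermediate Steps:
L(r, J) = -7 + J + r
-L(-140, 226) = -(-7 + 226 - 140) = -1*79 = -79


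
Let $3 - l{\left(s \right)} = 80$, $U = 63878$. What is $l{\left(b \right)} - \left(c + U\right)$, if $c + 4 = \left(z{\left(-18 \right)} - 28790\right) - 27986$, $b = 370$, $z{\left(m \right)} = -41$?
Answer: $-7134$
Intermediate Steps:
$l{\left(s \right)} = -77$ ($l{\left(s \right)} = 3 - 80 = -77$)
$c = -56821$ ($c = -4 - 56817 = -56821$)
$l{\left(b \right)} - \left(c + U\right) = -77 - \left(-56821 + 63878\right) = -77 - 7057 = -7134$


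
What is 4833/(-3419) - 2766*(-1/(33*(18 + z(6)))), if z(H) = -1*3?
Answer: 2354873/564135 ≈ 4.1743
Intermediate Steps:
z(H) = -3
4833/(-3419) - 2766*(-1/(33*(18 + z(6)))) = 4833/(-3419) - 2766*(-1/(33*(18 - 3))) = 4833*(-1/3419) - 2766/((-33*15)) = -4833/3419 - 2766/(-495) = -4833/3419 - 2766*(-1/495) = -4833/3419 + 922/165 = 2354873/564135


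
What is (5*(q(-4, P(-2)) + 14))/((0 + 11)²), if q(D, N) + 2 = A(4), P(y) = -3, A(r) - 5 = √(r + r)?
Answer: 85/121 + 10*√2/121 ≈ 0.81936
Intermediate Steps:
A(r) = 5 + √2*√r (A(r) = 5 + √(r + r) = 5 + √(2*r) = 5 + √2*√r)
q(D, N) = 3 + 2*√2 (q(D, N) = -2 + (5 + √2*√4) = -2 + (5 + √2*2) = -2 + (5 + 2*√2) = 3 + 2*√2)
(5*(q(-4, P(-2)) + 14))/((0 + 11)²) = (5*((3 + 2*√2) + 14))/((0 + 11)²) = (5*(17 + 2*√2))/(11²) = (85 + 10*√2)/121 = (85 + 10*√2)*(1/121) = 85/121 + 10*√2/121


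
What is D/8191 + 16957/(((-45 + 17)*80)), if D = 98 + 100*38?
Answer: -130163267/18347840 ≈ -7.0942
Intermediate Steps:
D = 3898 (D = 98 + 3800 = 3898)
D/8191 + 16957/(((-45 + 17)*80)) = 3898/8191 + 16957/(((-45 + 17)*80)) = 3898*(1/8191) + 16957/((-28*80)) = 3898/8191 + 16957/(-2240) = 3898/8191 + 16957*(-1/2240) = 3898/8191 - 16957/2240 = -130163267/18347840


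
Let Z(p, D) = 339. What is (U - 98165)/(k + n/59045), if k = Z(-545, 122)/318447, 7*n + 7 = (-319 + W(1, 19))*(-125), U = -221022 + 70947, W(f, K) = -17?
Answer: -13891616134725/5745178 ≈ -2.4180e+6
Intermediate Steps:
U = -150075
n = 5999 (n = -1 + ((-319 - 17)*(-125))/7 = -1 + (-336*(-125))/7 = -1 + (1/7)*42000 = -1 + 6000 = 5999)
k = 113/106149 (k = 339/318447 = 339*(1/318447) = 113/106149 ≈ 0.0010645)
(U - 98165)/(k + n/59045) = (-150075 - 98165)/(113/106149 + 5999/59045) = -248240/(113/106149 + 5999*(1/59045)) = -248240/(113/106149 + 857/8435) = -248240/91922848/895366815 = -248240*895366815/91922848 = -13891616134725/5745178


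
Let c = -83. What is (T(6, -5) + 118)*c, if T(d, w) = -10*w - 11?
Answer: -13031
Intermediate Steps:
T(d, w) = -11 - 10*w
(T(6, -5) + 118)*c = ((-11 - 10*(-5)) + 118)*(-83) = ((-11 + 50) + 118)*(-83) = (39 + 118)*(-83) = 157*(-83) = -13031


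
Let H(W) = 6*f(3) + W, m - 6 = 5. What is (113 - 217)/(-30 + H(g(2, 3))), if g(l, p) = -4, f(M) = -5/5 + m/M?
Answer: 52/9 ≈ 5.7778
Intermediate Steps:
m = 11 (m = 6 + 5 = 11)
f(M) = -1 + 11/M (f(M) = -5/5 + 11/M = -5*⅕ + 11/M = -1 + 11/M)
H(W) = 16 + W (H(W) = 6*((11 - 1*3)/3) + W = 6*((11 - 3)/3) + W = 6*((⅓)*8) + W = 6*(8/3) + W = 16 + W)
(113 - 217)/(-30 + H(g(2, 3))) = (113 - 217)/(-30 + (16 - 4)) = -104/(-30 + 12) = -104/(-18) = -104*(-1/18) = 52/9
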